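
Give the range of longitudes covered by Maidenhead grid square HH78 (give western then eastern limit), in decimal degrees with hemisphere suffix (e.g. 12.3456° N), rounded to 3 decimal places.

26.000° W, 24.000° W

Field H=7, H=7: +7·20° lon, +7·10° lat → SW at lon -40°, lat -20°.
Square 7, 8: +7·2° lon, +8·1° lat → SW at lon -26°, lat -12°.
Cell spans 2° lon × 1° lat.
west 26.000° W, east 24.000° W.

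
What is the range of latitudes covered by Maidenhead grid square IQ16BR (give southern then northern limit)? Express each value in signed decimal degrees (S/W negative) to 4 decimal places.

76.7083, 76.7500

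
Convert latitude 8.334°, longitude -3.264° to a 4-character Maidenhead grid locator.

IJ88

Shift to the Maidenhead origin (180°W, 90°S): lon 176.74, lat 98.33.
Field: lon ⌊176.74/20⌋ = 8 → I; lat ⌊98.33/10⌋ = 9 → J.
Square: lon ⌊16.74/2⌋ = 8; lat ⌊8.33/1⌋ = 8.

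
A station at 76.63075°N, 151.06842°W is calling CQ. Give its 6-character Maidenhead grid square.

BQ46lp

Offset from 180°W / 90°S: lon 28.9316°, lat 166.6308°.
Field (20°×10°, letters A–R): lon ⌊28.9316/20⌋ = 1 → B; lat ⌊166.6308/10⌋ = 16 → Q.
Square (2°×1°, digits 0–9): lon ⌊8.9316/2⌋ = 4; lat ⌊6.6308/1⌋ = 6.
Subsquare (5′×2.5′, letters a–x): lon ⌊0.9316/0.0833333⌋ = 11 → l; lat ⌊0.6308/0.0416667⌋ = 15 → p.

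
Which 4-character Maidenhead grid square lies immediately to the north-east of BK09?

BL10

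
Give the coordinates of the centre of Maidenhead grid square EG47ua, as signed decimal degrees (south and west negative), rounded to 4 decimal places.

-22.9792, -90.2917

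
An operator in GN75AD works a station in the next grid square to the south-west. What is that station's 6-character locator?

GN65xc

Longitude subsquare a = 0; −1 → -1, wraps to 23 = x, carry into square.
Longitude square 7; −1 → 6.
Latitude subsquare d = 3; −1 → 2 = c.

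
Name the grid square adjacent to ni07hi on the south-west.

NI07gh

Longitude subsquare h = 7; −1 → 6 = g.
Latitude subsquare i = 8; −1 → 7 = h.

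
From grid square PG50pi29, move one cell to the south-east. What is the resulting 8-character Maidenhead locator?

PG50pi38

Longitude extended square 2; +1 → 3.
Latitude extended square 9; −1 → 8.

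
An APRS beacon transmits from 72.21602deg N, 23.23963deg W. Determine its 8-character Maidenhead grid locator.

HQ82jf11

Add 180° to longitude and 90° to latitude: 156.76037, 162.21602.
Field (20°×10°, letters A–R): 156.76037/20 → 7 → H, 162.21602/10 → 16 → Q; chars HQ.
Square (2°×1°, digits 0–9): 16.76037/2 → 8, 2.21602/1 → 2; chars 82.
Subsquare (5′×2.5′, letters a–x): 0.76037/0.0833333 → 9 → j, 0.21602/0.0416667 → 5 → f; chars jf.
Extended square (30″×15″, digits 0–9): 0.01037/0.00833333 → 1, 0.00769/0.00416667 → 1; chars 11.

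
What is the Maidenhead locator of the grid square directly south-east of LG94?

MG03

Longitude square 9; +1 → 10, wraps to 0, carry into field.
Longitude field L = 11; +1 → 12 = M.
Latitude square 4; −1 → 3.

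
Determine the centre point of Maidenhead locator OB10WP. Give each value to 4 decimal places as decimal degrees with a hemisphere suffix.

79.3542° S, 103.8750° E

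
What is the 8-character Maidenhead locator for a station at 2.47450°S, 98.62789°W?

EI07qm46

Shift to the Maidenhead origin (180°W, 90°S): lon 81.37211, lat 87.52550.
Field: 81.37211/20 → 4 → E, 87.52550/10 → 8 → I; chars EI.
Square: 1.37211/2 → 0, 7.52550/1 → 7; chars 07.
Subsquare: 1.37211/0.0833333 → 16 → q, 0.52550/0.0416667 → 12 → m; chars qm.
Extended square: 0.03878/0.00833333 → 4, 0.02550/0.00416667 → 6; chars 46.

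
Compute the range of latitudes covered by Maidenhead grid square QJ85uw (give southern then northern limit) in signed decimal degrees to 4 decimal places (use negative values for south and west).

5.9167, 5.9583

Field Q=16, J=9: +16·20° lon, +9·10° lat → SW at lon 140°, lat 0°.
Square 8, 5: +8·2° lon, +5·1° lat → SW at lon 156°, lat 5°.
Subsquare u=20, w=22: +20·0.0833333° lon, +22·0.0416667° lat → SW at lon 157.667°, lat 5.91667°.
Cell spans 0.0833333° lon × 0.0416667° lat.
south 5.9167, north 5.9583.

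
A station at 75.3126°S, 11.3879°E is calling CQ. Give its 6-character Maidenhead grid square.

Add 180° to longitude and 90° to latitude: 191.3879, 14.6874.
Field: 191.3879/20 → 9 → J, 14.6874/10 → 1 → B; chars JB.
Square: 11.3879/2 → 5, 4.6874/1 → 4; chars 54.
Subsquare: 1.3879/0.0833333 → 16 → q, 0.6874/0.0416667 → 16 → q; chars qq.

JB54qq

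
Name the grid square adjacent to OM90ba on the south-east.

Longitude subsquare b = 1; +1 → 2 = c.
Latitude subsquare a = 0; −1 → -1, wraps to 23 = x, carry into square.
Latitude square 0; −1 → -1, wraps to 9, carry into field.
Latitude field M = 12; −1 → 11 = L.

OL99cx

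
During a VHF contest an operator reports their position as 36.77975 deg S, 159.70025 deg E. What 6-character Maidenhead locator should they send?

Add 180° to longitude and 90° to latitude: 339.7002, 53.2203.
Field (20°×10°, letters A–R): 339.7002/20 → 16 → Q, 53.2203/10 → 5 → F; chars QF.
Square (2°×1°, digits 0–9): 19.7002/2 → 9, 3.2203/1 → 3; chars 93.
Subsquare (5′×2.5′, letters a–x): 1.7002/0.0833333 → 20 → u, 0.2203/0.0416667 → 5 → f; chars uf.

QF93uf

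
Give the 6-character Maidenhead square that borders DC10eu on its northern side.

Latitude subsquare u = 20; +1 → 21 = v.
The longitude characters are unchanged.

DC10ev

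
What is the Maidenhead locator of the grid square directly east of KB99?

LB09

Longitude square 9; +1 → 10, wraps to 0, carry into field.
Longitude field K = 10; +1 → 11 = L.
The latitude characters are unchanged.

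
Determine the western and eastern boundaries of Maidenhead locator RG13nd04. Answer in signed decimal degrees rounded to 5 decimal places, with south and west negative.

Field R=17, G=6: +17·20° lon, +6·10° lat → SW at lon 160°, lat -30°.
Square 1, 3: +1·2° lon, +3·1° lat → SW at lon 162°, lat -27°.
Subsquare n=13, d=3: +13·0.0833333° lon, +3·0.0416667° lat → SW at lon 163.083°, lat -26.875°.
Extended square 0, 4: +0·0.00833333° lon, +4·0.00416667° lat → SW at lon 163.083°, lat -26.8583°.
Cell spans 0.00833333° lon × 0.00416667° lat.
west 163.08333, east 163.09167.

163.08333, 163.09167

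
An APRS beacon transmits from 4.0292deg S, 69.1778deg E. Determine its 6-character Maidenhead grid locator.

MI45ox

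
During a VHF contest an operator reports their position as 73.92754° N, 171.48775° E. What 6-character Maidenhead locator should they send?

RQ53rw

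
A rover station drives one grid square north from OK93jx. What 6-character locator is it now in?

OK94ja

Latitude subsquare x = 23; +1 → 24, wraps to 0 = a, carry into square.
Latitude square 3; +1 → 4.
The longitude characters are unchanged.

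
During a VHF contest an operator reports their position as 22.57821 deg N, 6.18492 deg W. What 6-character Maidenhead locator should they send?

Offset from 180°W / 90°S: lon 173.8151°, lat 112.5782°.
Field: 173.8151/20 → 8 → I, 112.5782/10 → 11 → L; chars IL.
Square: 13.8151/2 → 6, 2.5782/1 → 2; chars 62.
Subsquare: 1.8151/0.0833333 → 21 → v, 0.5782/0.0416667 → 13 → n; chars vn.

IL62vn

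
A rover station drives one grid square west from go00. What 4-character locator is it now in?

FO90

Longitude square 0; −1 → -1, wraps to 9, carry into field.
Longitude field G = 6; −1 → 5 = F.
The latitude characters are unchanged.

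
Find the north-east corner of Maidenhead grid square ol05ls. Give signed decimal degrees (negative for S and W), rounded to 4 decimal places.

25.7917, 101.0000

Field O=14, L=11: +14·20° lon, +11·10° lat → SW at lon 100°, lat 20°.
Square 0, 5: +0·2° lon, +5·1° lat → SW at lon 100°, lat 25°.
Subsquare l=11, s=18: +11·0.0833333° lon, +18·0.0416667° lat → SW at lon 100.917°, lat 25.75°.
Cell spans 0.0833333° lon × 0.0416667° lat. NE corner is SW corner plus one full cell.
latitude 25.7917, longitude 101.0000.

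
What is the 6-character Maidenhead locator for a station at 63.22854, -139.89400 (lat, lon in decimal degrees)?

CP03bf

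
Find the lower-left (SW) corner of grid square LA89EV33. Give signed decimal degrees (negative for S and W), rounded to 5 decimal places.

Field L=11, A=0: +11·20° lon, +0·10° lat → SW at lon 40°, lat -90°.
Square 8, 9: +8·2° lon, +9·1° lat → SW at lon 56°, lat -81°.
Subsquare e=4, v=21: +4·0.0833333° lon, +21·0.0416667° lat → SW at lon 56.3333°, lat -80.125°.
Extended square 3, 3: +3·0.00833333° lon, +3·0.00416667° lat → SW at lon 56.3583°, lat -80.1125°.
latitude -80.11250, longitude 56.35833.

-80.11250, 56.35833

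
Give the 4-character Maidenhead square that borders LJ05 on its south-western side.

Longitude square 0; −1 → -1, wraps to 9, carry into field.
Longitude field L = 11; −1 → 10 = K.
Latitude square 5; −1 → 4.

KJ94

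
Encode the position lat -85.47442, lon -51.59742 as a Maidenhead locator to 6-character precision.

Offset from 180°W / 90°S: lon 128.4026°, lat 4.5256°.
Field: 128.4026/20 → 6 → G, 4.5256/10 → 0 → A; chars GA.
Square: 8.4026/2 → 4, 4.5256/1 → 4; chars 44.
Subsquare: 0.4026/0.0833333 → 4 → e, 0.5256/0.0416667 → 12 → m; chars em.

GA44em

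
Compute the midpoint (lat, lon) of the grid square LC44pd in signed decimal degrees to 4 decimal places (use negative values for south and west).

-65.8542, 49.2917

Field L=11, C=2: +11·20° lon, +2·10° lat → SW at lon 40°, lat -70°.
Square 4, 4: +4·2° lon, +4·1° lat → SW at lon 48°, lat -66°.
Subsquare p=15, d=3: +15·0.0833333° lon, +3·0.0416667° lat → SW at lon 49.25°, lat -65.875°.
Cell spans 0.0833333° lon × 0.0416667° lat. Centre is SW corner plus half of each.
latitude -65.8542, longitude 49.2917.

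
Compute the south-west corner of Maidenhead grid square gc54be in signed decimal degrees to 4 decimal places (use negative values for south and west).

-65.8333, -49.9167

Field G=6, C=2: +6·20° lon, +2·10° lat → SW at lon -60°, lat -70°.
Square 5, 4: +5·2° lon, +4·1° lat → SW at lon -50°, lat -66°.
Subsquare b=1, e=4: +1·0.0833333° lon, +4·0.0416667° lat → SW at lon -49.9167°, lat -65.8333°.
latitude -65.8333, longitude -49.9167.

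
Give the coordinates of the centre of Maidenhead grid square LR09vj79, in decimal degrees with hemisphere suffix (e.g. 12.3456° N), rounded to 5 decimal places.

Field L=11, R=17: +11·20° lon, +17·10° lat → SW at lon 40°, lat 80°.
Square 0, 9: +0·2° lon, +9·1° lat → SW at lon 40°, lat 89°.
Subsquare v=21, j=9: +21·0.0833333° lon, +9·0.0416667° lat → SW at lon 41.75°, lat 89.375°.
Extended square 7, 9: +7·0.00833333° lon, +9·0.00416667° lat → SW at lon 41.8083°, lat 89.4125°.
Cell spans 0.00833333° lon × 0.00416667° lat. Centre is SW corner plus half of each.
latitude 89.41458° N, longitude 41.81250° E.

89.41458° N, 41.81250° E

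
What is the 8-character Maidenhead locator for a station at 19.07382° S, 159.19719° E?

QH90ow32

Shift to the Maidenhead origin (180°W, 90°S): lon 339.19719, lat 70.92618.
Field: 339.19719/20 → 16 → Q, 70.92618/10 → 7 → H; chars QH.
Square: 19.19719/2 → 9, 0.92618/1 → 0; chars 90.
Subsquare: 1.19719/0.0833333 → 14 → o, 0.92618/0.0416667 → 22 → w; chars ow.
Extended square: 0.03052/0.00833333 → 3, 0.00951/0.00416667 → 2; chars 32.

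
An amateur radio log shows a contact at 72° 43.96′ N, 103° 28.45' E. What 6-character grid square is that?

Shift to the Maidenhead origin (180°W, 90°S): lon 283.4742, lat 162.7327.
Field (20°×10°, letters A–R): lon ⌊283.4742/20⌋ = 14 → O; lat ⌊162.7327/10⌋ = 16 → Q.
Square (2°×1°, digits 0–9): lon ⌊3.4742/2⌋ = 1; lat ⌊2.7327/1⌋ = 2.
Subsquare (5′×2.5′, letters a–x): lon ⌊1.4742/0.0833333⌋ = 17 → r; lat ⌊0.7327/0.0416667⌋ = 17 → r.

OQ12rr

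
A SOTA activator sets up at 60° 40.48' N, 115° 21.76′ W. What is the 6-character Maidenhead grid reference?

Shift to the Maidenhead origin (180°W, 90°S): lon 64.6373, lat 150.6747.
Field: lon ⌊64.6373/20⌋ = 3 → D; lat ⌊150.6747/10⌋ = 15 → P.
Square: lon ⌊4.6373/2⌋ = 2; lat ⌊0.6747/1⌋ = 0.
Subsquare: lon ⌊0.6373/0.0833333⌋ = 7 → h; lat ⌊0.6747/0.0416667⌋ = 16 → q.

DP20hq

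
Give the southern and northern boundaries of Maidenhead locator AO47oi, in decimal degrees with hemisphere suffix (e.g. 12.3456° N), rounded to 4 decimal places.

Field A=0, O=14: +0·20° lon, +14·10° lat → SW at lon -180°, lat 50°.
Square 4, 7: +4·2° lon, +7·1° lat → SW at lon -172°, lat 57°.
Subsquare o=14, i=8: +14·0.0833333° lon, +8·0.0416667° lat → SW at lon -170.833°, lat 57.3333°.
Cell spans 0.0833333° lon × 0.0416667° lat.
south 57.3333° N, north 57.3750° N.

57.3333° N, 57.3750° N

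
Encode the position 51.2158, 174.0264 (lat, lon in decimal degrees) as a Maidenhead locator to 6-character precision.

Shift to the Maidenhead origin (180°W, 90°S): lon 354.0264, lat 141.2158.
Field: 354.0264/20 → 17 → R, 141.2158/10 → 14 → O; chars RO.
Square: 14.0264/2 → 7, 1.2158/1 → 1; chars 71.
Subsquare: 0.0264/0.0833333 → 0 → a, 0.2158/0.0416667 → 5 → f; chars af.

RO71af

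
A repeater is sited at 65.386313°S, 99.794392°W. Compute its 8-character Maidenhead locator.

Offset from 180°W / 90°S: lon 80.20561°, lat 24.61369°.
Field (20°×10°, letters A–R): lon ⌊80.20561/20⌋ = 4 → E; lat ⌊24.61369/10⌋ = 2 → C.
Square (2°×1°, digits 0–9): lon ⌊0.20561/2⌋ = 0; lat ⌊4.61369/1⌋ = 4.
Subsquare (5′×2.5′, letters a–x): lon ⌊0.20561/0.0833333⌋ = 2 → c; lat ⌊0.61369/0.0416667⌋ = 14 → o.
Extended square (30″×15″, digits 0–9): lon ⌊0.03894/0.00833333⌋ = 4; lat ⌊0.03035/0.00416667⌋ = 7.

EC04co47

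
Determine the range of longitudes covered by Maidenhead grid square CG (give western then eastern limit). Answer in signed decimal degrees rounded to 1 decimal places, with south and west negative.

-140.0, -120.0

Field C=2, G=6: +2·20° lon, +6·10° lat → SW at lon -140°, lat -30°.
Cell spans 20° lon × 10° lat.
west -140.0, east -120.0.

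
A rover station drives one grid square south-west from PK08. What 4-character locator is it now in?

Longitude square 0; −1 → -1, wraps to 9, carry into field.
Longitude field P = 15; −1 → 14 = O.
Latitude square 8; −1 → 7.

OK97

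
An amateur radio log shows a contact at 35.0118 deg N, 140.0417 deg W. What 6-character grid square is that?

BM95xa

Add 180° to longitude and 90° to latitude: 39.9583, 125.0118.
Field (20°×10°, letters A–R): lon ⌊39.9583/20⌋ = 1 → B; lat ⌊125.0118/10⌋ = 12 → M.
Square (2°×1°, digits 0–9): lon ⌊19.9583/2⌋ = 9; lat ⌊5.0118/1⌋ = 5.
Subsquare (5′×2.5′, letters a–x): lon ⌊1.9583/0.0833333⌋ = 23 → x; lat ⌊0.0118/0.0416667⌋ = 0 → a.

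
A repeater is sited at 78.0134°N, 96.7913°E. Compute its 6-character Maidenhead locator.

Offset from 180°W / 90°S: lon 276.7913°, lat 168.0134°.
Field (20°×10°, letters A–R): 276.7913/20 → 13 → N, 168.0134/10 → 16 → Q; chars NQ.
Square (2°×1°, digits 0–9): 16.7913/2 → 8, 8.0134/1 → 8; chars 88.
Subsquare (5′×2.5′, letters a–x): 0.7913/0.0833333 → 9 → j, 0.0134/0.0416667 → 0 → a; chars ja.

NQ88ja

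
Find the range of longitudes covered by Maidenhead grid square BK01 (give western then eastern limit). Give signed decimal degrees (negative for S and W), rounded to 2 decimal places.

-160.00, -158.00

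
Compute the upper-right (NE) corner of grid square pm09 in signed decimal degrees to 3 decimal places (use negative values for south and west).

Field P=15, M=12: +15·20° lon, +12·10° lat → SW at lon 120°, lat 30°.
Square 0, 9: +0·2° lon, +9·1° lat → SW at lon 120°, lat 39°.
Cell spans 2° lon × 1° lat. NE corner is SW corner plus one full cell.
latitude 40.000, longitude 122.000.

40.000, 122.000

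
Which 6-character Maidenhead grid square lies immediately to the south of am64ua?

Latitude subsquare a = 0; −1 → -1, wraps to 23 = x, carry into square.
Latitude square 4; −1 → 3.
The longitude characters are unchanged.

AM63ux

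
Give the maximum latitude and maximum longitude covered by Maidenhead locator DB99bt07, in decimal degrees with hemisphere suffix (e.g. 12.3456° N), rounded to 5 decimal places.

Field D=3, B=1: +3·20° lon, +1·10° lat → SW at lon -120°, lat -80°.
Square 9, 9: +9·2° lon, +9·1° lat → SW at lon -102°, lat -71°.
Subsquare b=1, t=19: +1·0.0833333° lon, +19·0.0416667° lat → SW at lon -101.917°, lat -70.2083°.
Extended square 0, 7: +0·0.00833333° lon, +7·0.00416667° lat → SW at lon -101.917°, lat -70.1792°.
Cell spans 0.00833333° lon × 0.00416667° lat. NE corner is SW corner plus one full cell.
latitude 70.17500° S, longitude 101.90833° W.

70.17500° S, 101.90833° W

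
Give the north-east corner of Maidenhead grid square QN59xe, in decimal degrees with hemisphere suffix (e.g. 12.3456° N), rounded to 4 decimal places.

Field Q=16, N=13: +16·20° lon, +13·10° lat → SW at lon 140°, lat 40°.
Square 5, 9: +5·2° lon, +9·1° lat → SW at lon 150°, lat 49°.
Subsquare x=23, e=4: +23·0.0833333° lon, +4·0.0416667° lat → SW at lon 151.917°, lat 49.1667°.
Cell spans 0.0833333° lon × 0.0416667° lat. NE corner is SW corner plus one full cell.
latitude 49.2083° N, longitude 152.0000° E.

49.2083° N, 152.0000° E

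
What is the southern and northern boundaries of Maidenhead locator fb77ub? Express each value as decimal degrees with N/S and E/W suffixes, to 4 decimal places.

Field F=5, B=1: +5·20° lon, +1·10° lat → SW at lon -80°, lat -80°.
Square 7, 7: +7·2° lon, +7·1° lat → SW at lon -66°, lat -73°.
Subsquare u=20, b=1: +20·0.0833333° lon, +1·0.0416667° lat → SW at lon -64.3333°, lat -72.9583°.
Cell spans 0.0833333° lon × 0.0416667° lat.
south 72.9583° S, north 72.9167° S.

72.9583° S, 72.9167° S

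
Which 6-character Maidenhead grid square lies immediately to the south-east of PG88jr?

Longitude subsquare j = 9; +1 → 10 = k.
Latitude subsquare r = 17; −1 → 16 = q.

PG88kq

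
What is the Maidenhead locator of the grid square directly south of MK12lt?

Latitude subsquare t = 19; −1 → 18 = s.
The longitude characters are unchanged.

MK12ls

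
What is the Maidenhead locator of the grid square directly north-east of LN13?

LN24

Longitude square 1; +1 → 2.
Latitude square 3; +1 → 4.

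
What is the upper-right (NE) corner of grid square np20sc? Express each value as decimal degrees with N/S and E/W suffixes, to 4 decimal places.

60.1250° N, 85.5833° E

Field N=13, P=15: +13·20° lon, +15·10° lat → SW at lon 80°, lat 60°.
Square 2, 0: +2·2° lon, +0·1° lat → SW at lon 84°, lat 60°.
Subsquare s=18, c=2: +18·0.0833333° lon, +2·0.0416667° lat → SW at lon 85.5°, lat 60.0833°.
Cell spans 0.0833333° lon × 0.0416667° lat. NE corner is SW corner plus one full cell.
latitude 60.1250° N, longitude 85.5833° E.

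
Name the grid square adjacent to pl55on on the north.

PL55oo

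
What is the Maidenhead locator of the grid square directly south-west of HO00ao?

Longitude subsquare a = 0; −1 → -1, wraps to 23 = x, carry into square.
Longitude square 0; −1 → -1, wraps to 9, carry into field.
Longitude field H = 7; −1 → 6 = G.
Latitude subsquare o = 14; −1 → 13 = n.

GO90xn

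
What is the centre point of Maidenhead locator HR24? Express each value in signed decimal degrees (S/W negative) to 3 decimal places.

84.500, -35.000

Field H=7, R=17: +7·20° lon, +17·10° lat → SW at lon -40°, lat 80°.
Square 2, 4: +2·2° lon, +4·1° lat → SW at lon -36°, lat 84°.
Cell spans 2° lon × 1° lat. Centre is SW corner plus half of each.
latitude 84.500, longitude -35.000.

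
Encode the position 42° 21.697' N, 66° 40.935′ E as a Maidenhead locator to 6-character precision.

MN32ii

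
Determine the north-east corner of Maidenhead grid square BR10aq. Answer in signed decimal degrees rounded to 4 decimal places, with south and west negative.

80.7083, -157.9167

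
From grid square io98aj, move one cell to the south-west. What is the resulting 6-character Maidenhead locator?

IO88xi

Longitude subsquare a = 0; −1 → -1, wraps to 23 = x, carry into square.
Longitude square 9; −1 → 8.
Latitude subsquare j = 9; −1 → 8 = i.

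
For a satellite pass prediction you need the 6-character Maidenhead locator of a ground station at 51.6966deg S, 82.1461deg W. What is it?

ED88wh

Offset from 180°W / 90°S: lon 97.8539°, lat 38.3034°.
Field: lon ⌊97.8539/20⌋ = 4 → E; lat ⌊38.3034/10⌋ = 3 → D.
Square: lon ⌊17.8539/2⌋ = 8; lat ⌊8.3034/1⌋ = 8.
Subsquare: lon ⌊1.8539/0.0833333⌋ = 22 → w; lat ⌊0.3034/0.0416667⌋ = 7 → h.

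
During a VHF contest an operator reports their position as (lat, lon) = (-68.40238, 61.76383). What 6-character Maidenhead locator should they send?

MC01vo

Shift to the Maidenhead origin (180°W, 90°S): lon 241.7638, lat 21.5976.
Field: lon ⌊241.7638/20⌋ = 12 → M; lat ⌊21.5976/10⌋ = 2 → C.
Square: lon ⌊1.7638/2⌋ = 0; lat ⌊1.5976/1⌋ = 1.
Subsquare: lon ⌊1.7638/0.0833333⌋ = 21 → v; lat ⌊0.5976/0.0416667⌋ = 14 → o.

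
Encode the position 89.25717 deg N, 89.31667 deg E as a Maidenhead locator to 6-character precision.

Shift to the Maidenhead origin (180°W, 90°S): lon 269.3167, lat 179.2572.
Field: 269.3167/20 → 13 → N, 179.2572/10 → 17 → R; chars NR.
Square: 9.3167/2 → 4, 9.2572/1 → 9; chars 49.
Subsquare: 1.3167/0.0833333 → 15 → p, 0.2572/0.0416667 → 6 → g; chars pg.

NR49pg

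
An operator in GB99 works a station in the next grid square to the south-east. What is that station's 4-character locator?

HB08

Longitude square 9; +1 → 10, wraps to 0, carry into field.
Longitude field G = 6; +1 → 7 = H.
Latitude square 9; −1 → 8.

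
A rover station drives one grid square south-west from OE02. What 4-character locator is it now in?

NE91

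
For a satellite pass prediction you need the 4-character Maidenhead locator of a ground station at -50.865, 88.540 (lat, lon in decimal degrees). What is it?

Add 180° to longitude and 90° to latitude: 268.54, 39.13.
Field: lon ⌊268.54/20⌋ = 13 → N; lat ⌊39.13/10⌋ = 3 → D.
Square: lon ⌊8.54/2⌋ = 4; lat ⌊9.13/1⌋ = 9.

ND49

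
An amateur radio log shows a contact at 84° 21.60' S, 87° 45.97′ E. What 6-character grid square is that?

Shift to the Maidenhead origin (180°W, 90°S): lon 267.7662, lat 5.6400.
Field: 267.7662/20 → 13 → N, 5.6400/10 → 0 → A; chars NA.
Square: 7.7662/2 → 3, 5.6400/1 → 5; chars 35.
Subsquare: 1.7662/0.0833333 → 21 → v, 0.6400/0.0416667 → 15 → p; chars vp.

NA35vp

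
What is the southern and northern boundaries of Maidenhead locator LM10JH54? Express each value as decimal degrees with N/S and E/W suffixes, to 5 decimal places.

30.30833° N, 30.31250° N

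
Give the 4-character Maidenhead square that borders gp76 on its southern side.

GP75

Latitude square 6; −1 → 5.
The longitude characters are unchanged.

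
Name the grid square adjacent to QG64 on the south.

QG63

Latitude square 4; −1 → 3.
The longitude characters are unchanged.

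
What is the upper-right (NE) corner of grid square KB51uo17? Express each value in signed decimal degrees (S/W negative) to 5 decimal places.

-78.38333, 31.68333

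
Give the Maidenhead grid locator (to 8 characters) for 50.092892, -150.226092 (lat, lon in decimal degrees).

BO40vc22

Add 180° to longitude and 90° to latitude: 29.77391, 140.09289.
Field: lon ⌊29.77391/20⌋ = 1 → B; lat ⌊140.09289/10⌋ = 14 → O.
Square: lon ⌊9.77391/2⌋ = 4; lat ⌊0.09289/1⌋ = 0.
Subsquare: lon ⌊1.77391/0.0833333⌋ = 21 → v; lat ⌊0.09289/0.0416667⌋ = 2 → c.
Extended square: lon ⌊0.02391/0.00833333⌋ = 2; lat ⌊0.00956/0.00416667⌋ = 2.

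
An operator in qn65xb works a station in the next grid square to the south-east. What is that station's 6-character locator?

QN75aa

Longitude subsquare x = 23; +1 → 24, wraps to 0 = a, carry into square.
Longitude square 6; +1 → 7.
Latitude subsquare b = 1; −1 → 0 = a.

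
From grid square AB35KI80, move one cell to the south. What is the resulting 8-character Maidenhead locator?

AB35kh89

Latitude extended square 0; −1 → -1, wraps to 9, carry into subsquare.
Latitude subsquare i = 8; −1 → 7 = h.
The longitude characters are unchanged.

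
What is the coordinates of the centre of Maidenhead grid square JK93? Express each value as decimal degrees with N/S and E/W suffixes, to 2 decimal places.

13.50° N, 19.00° E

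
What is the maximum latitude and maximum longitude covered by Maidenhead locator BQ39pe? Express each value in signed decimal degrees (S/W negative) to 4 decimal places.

Field B=1, Q=16: +1·20° lon, +16·10° lat → SW at lon -160°, lat 70°.
Square 3, 9: +3·2° lon, +9·1° lat → SW at lon -154°, lat 79°.
Subsquare p=15, e=4: +15·0.0833333° lon, +4·0.0416667° lat → SW at lon -152.75°, lat 79.1667°.
Cell spans 0.0833333° lon × 0.0416667° lat. NE corner is SW corner plus one full cell.
latitude 79.2083, longitude -152.6667.

79.2083, -152.6667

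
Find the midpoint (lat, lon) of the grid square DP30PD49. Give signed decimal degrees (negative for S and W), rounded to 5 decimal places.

Field D=3, P=15: +3·20° lon, +15·10° lat → SW at lon -120°, lat 60°.
Square 3, 0: +3·2° lon, +0·1° lat → SW at lon -114°, lat 60°.
Subsquare p=15, d=3: +15·0.0833333° lon, +3·0.0416667° lat → SW at lon -112.75°, lat 60.125°.
Extended square 4, 9: +4·0.00833333° lon, +9·0.00416667° lat → SW at lon -112.717°, lat 60.1625°.
Cell spans 0.00833333° lon × 0.00416667° lat. Centre is SW corner plus half of each.
latitude 60.16458, longitude -112.71250.

60.16458, -112.71250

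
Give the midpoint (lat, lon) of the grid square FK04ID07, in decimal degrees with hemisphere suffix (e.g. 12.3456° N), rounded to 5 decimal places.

14.15625° N, 79.32917° W

Field F=5, K=10: +5·20° lon, +10·10° lat → SW at lon -80°, lat 10°.
Square 0, 4: +0·2° lon, +4·1° lat → SW at lon -80°, lat 14°.
Subsquare i=8, d=3: +8·0.0833333° lon, +3·0.0416667° lat → SW at lon -79.3333°, lat 14.125°.
Extended square 0, 7: +0·0.00833333° lon, +7·0.00416667° lat → SW at lon -79.3333°, lat 14.1542°.
Cell spans 0.00833333° lon × 0.00416667° lat. Centre is SW corner plus half of each.
latitude 14.15625° N, longitude 79.32917° W.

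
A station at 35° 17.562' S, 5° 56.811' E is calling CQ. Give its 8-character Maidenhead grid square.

JF24xq39

Offset from 180°W / 90°S: lon 185.94685°, lat 54.70730°.
Field: lon ⌊185.94685/20⌋ = 9 → J; lat ⌊54.70730/10⌋ = 5 → F.
Square: lon ⌊5.94685/2⌋ = 2; lat ⌊4.70730/1⌋ = 4.
Subsquare: lon ⌊1.94685/0.0833333⌋ = 23 → x; lat ⌊0.70730/0.0416667⌋ = 16 → q.
Extended square: lon ⌊0.03018/0.00833333⌋ = 3; lat ⌊0.04063/0.00416667⌋ = 9.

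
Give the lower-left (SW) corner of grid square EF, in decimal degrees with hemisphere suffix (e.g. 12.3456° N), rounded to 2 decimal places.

40.00° S, 100.00° W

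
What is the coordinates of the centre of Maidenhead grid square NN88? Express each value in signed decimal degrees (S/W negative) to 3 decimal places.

Field N=13, N=13: +13·20° lon, +13·10° lat → SW at lon 80°, lat 40°.
Square 8, 8: +8·2° lon, +8·1° lat → SW at lon 96°, lat 48°.
Cell spans 2° lon × 1° lat. Centre is SW corner plus half of each.
latitude 48.500, longitude 97.000.

48.500, 97.000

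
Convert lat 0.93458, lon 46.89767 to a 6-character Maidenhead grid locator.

Add 180° to longitude and 90° to latitude: 226.8977, 90.9346.
Field: lon ⌊226.8977/20⌋ = 11 → L; lat ⌊90.9346/10⌋ = 9 → J.
Square: lon ⌊6.8977/2⌋ = 3; lat ⌊0.9346/1⌋ = 0.
Subsquare: lon ⌊0.8977/0.0833333⌋ = 10 → k; lat ⌊0.9346/0.0416667⌋ = 22 → w.

LJ30kw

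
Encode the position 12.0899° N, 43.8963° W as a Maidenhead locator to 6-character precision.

Shift to the Maidenhead origin (180°W, 90°S): lon 136.1037, lat 102.0899.
Field: lon ⌊136.1037/20⌋ = 6 → G; lat ⌊102.0899/10⌋ = 10 → K.
Square: lon ⌊16.1037/2⌋ = 8; lat ⌊2.0899/1⌋ = 2.
Subsquare: lon ⌊0.1037/0.0833333⌋ = 1 → b; lat ⌊0.0899/0.0416667⌋ = 2 → c.

GK82bc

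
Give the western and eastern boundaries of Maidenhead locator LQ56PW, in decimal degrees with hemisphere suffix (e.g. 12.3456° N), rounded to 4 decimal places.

51.2500° E, 51.3333° E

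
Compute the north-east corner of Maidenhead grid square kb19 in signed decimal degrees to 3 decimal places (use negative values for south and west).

Field K=10, B=1: +10·20° lon, +1·10° lat → SW at lon 20°, lat -80°.
Square 1, 9: +1·2° lon, +9·1° lat → SW at lon 22°, lat -71°.
Cell spans 2° lon × 1° lat. NE corner is SW corner plus one full cell.
latitude -70.000, longitude 24.000.

-70.000, 24.000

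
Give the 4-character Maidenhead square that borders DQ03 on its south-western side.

CQ92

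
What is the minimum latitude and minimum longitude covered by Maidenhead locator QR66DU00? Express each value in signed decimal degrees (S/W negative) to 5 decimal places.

Field Q=16, R=17: +16·20° lon, +17·10° lat → SW at lon 140°, lat 80°.
Square 6, 6: +6·2° lon, +6·1° lat → SW at lon 152°, lat 86°.
Subsquare d=3, u=20: +3·0.0833333° lon, +20·0.0416667° lat → SW at lon 152.25°, lat 86.8333°.
Extended square 0, 0: +0·0.00833333° lon, +0·0.00416667° lat → SW at lon 152.25°, lat 86.8333°.
latitude 86.83333, longitude 152.25000.

86.83333, 152.25000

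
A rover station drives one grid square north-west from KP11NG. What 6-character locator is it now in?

Longitude subsquare n = 13; −1 → 12 = m.
Latitude subsquare g = 6; +1 → 7 = h.

KP11mh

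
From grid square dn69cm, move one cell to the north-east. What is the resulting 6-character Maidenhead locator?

Longitude subsquare c = 2; +1 → 3 = d.
Latitude subsquare m = 12; +1 → 13 = n.

DN69dn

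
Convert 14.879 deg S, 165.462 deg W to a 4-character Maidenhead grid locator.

Offset from 180°W / 90°S: lon 14.54°, lat 75.12°.
Field: 14.54/20 → 0 → A, 75.12/10 → 7 → H; chars AH.
Square: 14.54/2 → 7, 5.12/1 → 5; chars 75.

AH75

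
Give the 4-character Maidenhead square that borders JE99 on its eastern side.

KE09

Longitude square 9; +1 → 10, wraps to 0, carry into field.
Longitude field J = 9; +1 → 10 = K.
The latitude characters are unchanged.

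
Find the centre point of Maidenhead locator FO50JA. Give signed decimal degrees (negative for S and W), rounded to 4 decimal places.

50.0208, -69.2083

Field F=5, O=14: +5·20° lon, +14·10° lat → SW at lon -80°, lat 50°.
Square 5, 0: +5·2° lon, +0·1° lat → SW at lon -70°, lat 50°.
Subsquare j=9, a=0: +9·0.0833333° lon, +0·0.0416667° lat → SW at lon -69.25°, lat 50°.
Cell spans 0.0833333° lon × 0.0416667° lat. Centre is SW corner plus half of each.
latitude 50.0208, longitude -69.2083.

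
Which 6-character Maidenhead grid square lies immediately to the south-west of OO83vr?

OO83uq

Longitude subsquare v = 21; −1 → 20 = u.
Latitude subsquare r = 17; −1 → 16 = q.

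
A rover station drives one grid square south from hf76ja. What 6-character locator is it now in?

HF75jx

Latitude subsquare a = 0; −1 → -1, wraps to 23 = x, carry into square.
Latitude square 6; −1 → 5.
The longitude characters are unchanged.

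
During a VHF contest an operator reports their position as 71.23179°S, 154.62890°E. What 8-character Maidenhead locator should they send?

QB78hs54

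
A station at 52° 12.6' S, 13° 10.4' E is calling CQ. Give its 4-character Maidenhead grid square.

JD67

Add 180° to longitude and 90° to latitude: 193.17, 37.79.
Field: lon ⌊193.17/20⌋ = 9 → J; lat ⌊37.79/10⌋ = 3 → D.
Square: lon ⌊13.17/2⌋ = 6; lat ⌊7.79/1⌋ = 7.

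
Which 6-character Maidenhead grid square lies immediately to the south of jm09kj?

Latitude subsquare j = 9; −1 → 8 = i.
The longitude characters are unchanged.

JM09ki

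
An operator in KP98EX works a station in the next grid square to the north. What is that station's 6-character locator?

Latitude subsquare x = 23; +1 → 24, wraps to 0 = a, carry into square.
Latitude square 8; +1 → 9.
The longitude characters are unchanged.

KP99ea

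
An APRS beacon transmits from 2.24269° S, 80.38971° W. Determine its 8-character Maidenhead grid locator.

EI97ts31

Add 180° to longitude and 90° to latitude: 99.61029, 87.75731.
Field (20°×10°, letters A–R): lon ⌊99.61029/20⌋ = 4 → E; lat ⌊87.75731/10⌋ = 8 → I.
Square (2°×1°, digits 0–9): lon ⌊19.61029/2⌋ = 9; lat ⌊7.75731/1⌋ = 7.
Subsquare (5′×2.5′, letters a–x): lon ⌊1.61029/0.0833333⌋ = 19 → t; lat ⌊0.75731/0.0416667⌋ = 18 → s.
Extended square (30″×15″, digits 0–9): lon ⌊0.02696/0.00833333⌋ = 3; lat ⌊0.00731/0.00416667⌋ = 1.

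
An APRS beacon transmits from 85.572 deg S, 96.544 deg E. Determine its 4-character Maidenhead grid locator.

NA84

Offset from 180°W / 90°S: lon 276.54°, lat 4.43°.
Field (20°×10°, letters A–R): 276.54/20 → 13 → N, 4.43/10 → 0 → A; chars NA.
Square (2°×1°, digits 0–9): 16.54/2 → 8, 4.43/1 → 4; chars 84.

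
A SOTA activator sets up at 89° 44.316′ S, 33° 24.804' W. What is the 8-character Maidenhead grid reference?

HA30hg02

Shift to the Maidenhead origin (180°W, 90°S): lon 146.58660, lat 0.26140.
Field: lon ⌊146.58660/20⌋ = 7 → H; lat ⌊0.26140/10⌋ = 0 → A.
Square: lon ⌊6.58660/2⌋ = 3; lat ⌊0.26140/1⌋ = 0.
Subsquare: lon ⌊0.58660/0.0833333⌋ = 7 → h; lat ⌊0.26140/0.0416667⌋ = 6 → g.
Extended square: lon ⌊0.00327/0.00833333⌋ = 0; lat ⌊0.01140/0.00416667⌋ = 2.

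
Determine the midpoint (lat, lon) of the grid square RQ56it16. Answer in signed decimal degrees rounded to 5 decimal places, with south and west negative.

76.81875, 170.67917

Field R=17, Q=16: +17·20° lon, +16·10° lat → SW at lon 160°, lat 70°.
Square 5, 6: +5·2° lon, +6·1° lat → SW at lon 170°, lat 76°.
Subsquare i=8, t=19: +8·0.0833333° lon, +19·0.0416667° lat → SW at lon 170.667°, lat 76.7917°.
Extended square 1, 6: +1·0.00833333° lon, +6·0.00416667° lat → SW at lon 170.675°, lat 76.8167°.
Cell spans 0.00833333° lon × 0.00416667° lat. Centre is SW corner plus half of each.
latitude 76.81875, longitude 170.67917.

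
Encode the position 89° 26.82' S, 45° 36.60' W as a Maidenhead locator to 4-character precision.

GA70

Add 180° to longitude and 90° to latitude: 134.39, 0.55.
Field (20°×10°, letters A–R): lon ⌊134.39/20⌋ = 6 → G; lat ⌊0.55/10⌋ = 0 → A.
Square (2°×1°, digits 0–9): lon ⌊14.39/2⌋ = 7; lat ⌊0.55/1⌋ = 0.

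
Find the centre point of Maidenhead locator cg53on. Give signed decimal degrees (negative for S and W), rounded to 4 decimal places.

-26.4375, -128.7917

Field C=2, G=6: +2·20° lon, +6·10° lat → SW at lon -140°, lat -30°.
Square 5, 3: +5·2° lon, +3·1° lat → SW at lon -130°, lat -27°.
Subsquare o=14, n=13: +14·0.0833333° lon, +13·0.0416667° lat → SW at lon -128.833°, lat -26.4583°.
Cell spans 0.0833333° lon × 0.0416667° lat. Centre is SW corner plus half of each.
latitude -26.4375, longitude -128.7917.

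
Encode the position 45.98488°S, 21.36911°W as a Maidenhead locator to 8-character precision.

HE94ha53

Add 180° to longitude and 90° to latitude: 158.63089, 44.01512.
Field: 158.63089/20 → 7 → H, 44.01512/10 → 4 → E; chars HE.
Square: 18.63089/2 → 9, 4.01512/1 → 4; chars 94.
Subsquare: 0.63089/0.0833333 → 7 → h, 0.01512/0.0416667 → 0 → a; chars ha.
Extended square: 0.04756/0.00833333 → 5, 0.01512/0.00416667 → 3; chars 53.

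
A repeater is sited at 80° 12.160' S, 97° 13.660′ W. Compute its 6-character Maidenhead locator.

EA19jt

Offset from 180°W / 90°S: lon 82.7723°, lat 9.7973°.
Field: 82.7723/20 → 4 → E, 9.7973/10 → 0 → A; chars EA.
Square: 2.7723/2 → 1, 9.7973/1 → 9; chars 19.
Subsquare: 0.7723/0.0833333 → 9 → j, 0.7973/0.0416667 → 19 → t; chars jt.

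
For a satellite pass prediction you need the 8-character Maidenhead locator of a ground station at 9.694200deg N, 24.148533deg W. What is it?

Add 180° to longitude and 90° to latitude: 155.85147, 99.69420.
Field: lon ⌊155.85147/20⌋ = 7 → H; lat ⌊99.69420/10⌋ = 9 → J.
Square: lon ⌊15.85147/2⌋ = 7; lat ⌊9.69420/1⌋ = 9.
Subsquare: lon ⌊1.85147/0.0833333⌋ = 22 → w; lat ⌊0.69420/0.0416667⌋ = 16 → q.
Extended square: lon ⌊0.01813/0.00833333⌋ = 2; lat ⌊0.02753/0.00416667⌋ = 6.

HJ79wq26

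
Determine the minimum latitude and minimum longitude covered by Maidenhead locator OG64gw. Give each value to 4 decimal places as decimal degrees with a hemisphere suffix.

25.0833° S, 112.5000° E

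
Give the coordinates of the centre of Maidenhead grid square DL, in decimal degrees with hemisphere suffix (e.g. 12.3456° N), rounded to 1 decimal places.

Field D=3, L=11: +3·20° lon, +11·10° lat → SW at lon -120°, lat 20°.
Cell spans 20° lon × 10° lat. Centre is SW corner plus half of each.
latitude 25.0° N, longitude 110.0° W.

25.0° N, 110.0° W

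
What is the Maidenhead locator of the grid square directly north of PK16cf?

PK16cg

Latitude subsquare f = 5; +1 → 6 = g.
The longitude characters are unchanged.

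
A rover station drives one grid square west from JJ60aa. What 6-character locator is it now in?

Longitude subsquare a = 0; −1 → -1, wraps to 23 = x, carry into square.
Longitude square 6; −1 → 5.
The latitude characters are unchanged.

JJ50xa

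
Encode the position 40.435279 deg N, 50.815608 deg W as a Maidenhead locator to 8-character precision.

Add 180° to longitude and 90° to latitude: 129.18439, 130.43528.
Field: 129.18439/20 → 6 → G, 130.43528/10 → 13 → N; chars GN.
Square: 9.18439/2 → 4, 0.43528/1 → 0; chars 40.
Subsquare: 1.18439/0.0833333 → 14 → o, 0.43528/0.0416667 → 10 → k; chars ok.
Extended square: 0.01773/0.00833333 → 2, 0.01861/0.00416667 → 4; chars 24.

GN40ok24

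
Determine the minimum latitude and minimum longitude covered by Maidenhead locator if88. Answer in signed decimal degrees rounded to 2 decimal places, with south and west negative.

-32.00, -4.00

Field I=8, F=5: +8·20° lon, +5·10° lat → SW at lon -20°, lat -40°.
Square 8, 8: +8·2° lon, +8·1° lat → SW at lon -4°, lat -32°.
latitude -32.00, longitude -4.00.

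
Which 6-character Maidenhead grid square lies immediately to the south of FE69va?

Latitude subsquare a = 0; −1 → -1, wraps to 23 = x, carry into square.
Latitude square 9; −1 → 8.
The longitude characters are unchanged.

FE68vx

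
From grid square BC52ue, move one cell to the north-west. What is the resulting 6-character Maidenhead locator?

BC52tf

Longitude subsquare u = 20; −1 → 19 = t.
Latitude subsquare e = 4; +1 → 5 = f.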